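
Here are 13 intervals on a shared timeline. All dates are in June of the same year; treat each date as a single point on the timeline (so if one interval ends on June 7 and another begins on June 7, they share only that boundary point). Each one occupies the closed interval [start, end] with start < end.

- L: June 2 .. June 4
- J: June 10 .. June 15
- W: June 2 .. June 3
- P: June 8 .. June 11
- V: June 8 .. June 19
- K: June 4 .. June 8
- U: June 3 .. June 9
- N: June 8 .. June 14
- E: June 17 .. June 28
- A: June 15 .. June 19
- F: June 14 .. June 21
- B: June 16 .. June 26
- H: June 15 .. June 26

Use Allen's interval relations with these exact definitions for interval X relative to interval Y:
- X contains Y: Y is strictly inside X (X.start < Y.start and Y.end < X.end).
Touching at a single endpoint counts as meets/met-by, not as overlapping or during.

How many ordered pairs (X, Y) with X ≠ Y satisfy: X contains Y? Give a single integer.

Checking all 156 ordered pairs for relation 'contains'; matching pairs in alphabetical order:
(F, A): F contains A ✓
(U, K): U contains K ✓
(V, J): V contains J ✓
Count: 3.

3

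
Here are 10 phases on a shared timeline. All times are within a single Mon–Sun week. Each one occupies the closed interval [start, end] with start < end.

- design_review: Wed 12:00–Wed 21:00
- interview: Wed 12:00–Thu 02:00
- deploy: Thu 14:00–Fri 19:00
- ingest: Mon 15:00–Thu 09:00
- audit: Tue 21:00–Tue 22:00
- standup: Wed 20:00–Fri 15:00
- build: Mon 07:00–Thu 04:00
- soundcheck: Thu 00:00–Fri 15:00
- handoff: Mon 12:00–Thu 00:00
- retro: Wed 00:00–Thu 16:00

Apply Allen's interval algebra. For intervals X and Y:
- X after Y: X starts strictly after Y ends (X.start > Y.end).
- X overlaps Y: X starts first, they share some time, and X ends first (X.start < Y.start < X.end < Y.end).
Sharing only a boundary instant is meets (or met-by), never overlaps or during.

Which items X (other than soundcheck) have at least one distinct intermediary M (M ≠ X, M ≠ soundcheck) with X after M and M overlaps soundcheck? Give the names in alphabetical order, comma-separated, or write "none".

Target soundcheck = [Thu 00:00, Fri 15:00].
Intermediaries M with M overlaps soundcheck: build, ingest, interview, retro.
Via build — items with X after build: deploy.
Via ingest — items with X after ingest: deploy.
Via interview — items with X after interview: deploy.
Via retro — items with X after retro: none.
Union: deploy.

deploy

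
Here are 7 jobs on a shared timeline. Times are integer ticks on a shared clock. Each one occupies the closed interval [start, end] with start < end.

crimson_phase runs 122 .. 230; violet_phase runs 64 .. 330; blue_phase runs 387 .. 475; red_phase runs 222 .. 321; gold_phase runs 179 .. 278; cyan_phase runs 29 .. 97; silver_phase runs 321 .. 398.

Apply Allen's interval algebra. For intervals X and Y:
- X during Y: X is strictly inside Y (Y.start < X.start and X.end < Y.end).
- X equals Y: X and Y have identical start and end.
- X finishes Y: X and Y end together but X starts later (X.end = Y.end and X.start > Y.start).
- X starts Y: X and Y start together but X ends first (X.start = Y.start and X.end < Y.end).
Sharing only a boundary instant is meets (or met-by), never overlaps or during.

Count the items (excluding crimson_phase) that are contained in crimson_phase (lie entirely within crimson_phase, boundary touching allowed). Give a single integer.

0

Target crimson_phase = [122, 230].
blue_phase [387, 475] → after → no.
cyan_phase [29, 97] → before → no.
gold_phase [179, 278] → overlapped-by → no.
red_phase [222, 321] → overlapped-by → no.
silver_phase [321, 398] → after → no.
violet_phase [64, 330] → contains → no.
Total: 0.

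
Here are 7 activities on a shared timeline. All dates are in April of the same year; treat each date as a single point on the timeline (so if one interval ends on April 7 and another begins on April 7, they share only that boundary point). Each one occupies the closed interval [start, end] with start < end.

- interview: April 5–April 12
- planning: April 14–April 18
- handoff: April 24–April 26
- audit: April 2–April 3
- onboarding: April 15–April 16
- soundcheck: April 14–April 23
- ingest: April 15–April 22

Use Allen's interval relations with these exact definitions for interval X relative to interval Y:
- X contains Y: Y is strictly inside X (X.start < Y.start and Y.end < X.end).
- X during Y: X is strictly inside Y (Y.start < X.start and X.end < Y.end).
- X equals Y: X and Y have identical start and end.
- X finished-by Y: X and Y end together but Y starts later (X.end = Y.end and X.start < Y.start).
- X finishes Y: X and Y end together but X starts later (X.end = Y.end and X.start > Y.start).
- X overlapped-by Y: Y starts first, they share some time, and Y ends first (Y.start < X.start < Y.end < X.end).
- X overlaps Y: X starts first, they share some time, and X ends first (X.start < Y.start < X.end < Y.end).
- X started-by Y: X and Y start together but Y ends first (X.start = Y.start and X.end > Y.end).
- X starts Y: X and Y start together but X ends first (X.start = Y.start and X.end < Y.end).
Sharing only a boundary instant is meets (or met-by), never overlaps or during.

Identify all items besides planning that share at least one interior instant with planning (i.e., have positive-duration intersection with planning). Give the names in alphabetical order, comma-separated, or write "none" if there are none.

ingest, onboarding, soundcheck

Target planning = [April 14, April 18].
audit [April 2, April 3] → before → no.
handoff [April 24, April 26] → after → no.
ingest [April 15, April 22] → overlapped-by → yes.
interview [April 5, April 12] → before → no.
onboarding [April 15, April 16] → during → yes.
soundcheck [April 14, April 23] → started-by → yes.
Result: ingest, onboarding, soundcheck.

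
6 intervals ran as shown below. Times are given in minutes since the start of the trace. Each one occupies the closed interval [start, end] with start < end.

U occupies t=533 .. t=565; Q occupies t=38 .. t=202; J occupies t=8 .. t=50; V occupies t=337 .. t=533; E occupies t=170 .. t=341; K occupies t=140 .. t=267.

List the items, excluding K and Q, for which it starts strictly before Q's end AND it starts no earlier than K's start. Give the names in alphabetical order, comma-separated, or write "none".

Conditions: its start is strictly before Q's end (X.start < t=202) AND its start is no earlier than K's start (X.start >= t=140).
E: start t=170 < t=202? ✓; start t=170 >= t=140? ✓ → yes.
J: start t=8 < t=202? ✓; start t=8 >= t=140? ✗ → no.
U: start t=533 < t=202? ✗; start t=533 >= t=140? ✓ → no.
V: start t=337 < t=202? ✗; start t=337 >= t=140? ✓ → no.
Result: E.

E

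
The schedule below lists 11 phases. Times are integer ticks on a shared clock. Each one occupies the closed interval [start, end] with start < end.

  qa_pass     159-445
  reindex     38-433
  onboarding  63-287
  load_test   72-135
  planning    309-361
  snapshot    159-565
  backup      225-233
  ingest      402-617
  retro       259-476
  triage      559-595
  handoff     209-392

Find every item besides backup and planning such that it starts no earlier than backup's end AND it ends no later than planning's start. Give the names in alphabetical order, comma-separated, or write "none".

Conditions: its start is no earlier than backup's end (X.start >= 233) AND its end is no later than planning's start (X.end <= 309).
handoff: start 209 >= 233? ✗; end 392 <= 309? ✗ → no.
ingest: start 402 >= 233? ✓; end 617 <= 309? ✗ → no.
load_test: start 72 >= 233? ✗; end 135 <= 309? ✓ → no.
onboarding: start 63 >= 233? ✗; end 287 <= 309? ✓ → no.
qa_pass: start 159 >= 233? ✗; end 445 <= 309? ✗ → no.
reindex: start 38 >= 233? ✗; end 433 <= 309? ✗ → no.
retro: start 259 >= 233? ✓; end 476 <= 309? ✗ → no.
snapshot: start 159 >= 233? ✗; end 565 <= 309? ✗ → no.
triage: start 559 >= 233? ✓; end 595 <= 309? ✗ → no.
Result: none.

none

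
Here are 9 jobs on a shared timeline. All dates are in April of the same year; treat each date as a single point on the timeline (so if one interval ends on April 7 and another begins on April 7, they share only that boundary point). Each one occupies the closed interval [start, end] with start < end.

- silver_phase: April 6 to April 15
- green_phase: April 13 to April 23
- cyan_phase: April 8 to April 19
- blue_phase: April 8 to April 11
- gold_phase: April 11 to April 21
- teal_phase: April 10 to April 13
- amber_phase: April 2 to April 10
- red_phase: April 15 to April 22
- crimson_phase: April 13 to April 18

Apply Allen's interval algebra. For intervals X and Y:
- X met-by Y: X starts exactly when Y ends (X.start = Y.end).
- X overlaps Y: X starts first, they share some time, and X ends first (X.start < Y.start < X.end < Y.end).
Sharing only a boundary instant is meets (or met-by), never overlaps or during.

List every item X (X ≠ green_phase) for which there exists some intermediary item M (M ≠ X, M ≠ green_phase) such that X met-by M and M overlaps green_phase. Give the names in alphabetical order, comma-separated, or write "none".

red_phase

Target green_phase = [April 13, April 23].
Intermediaries M with M overlaps green_phase: cyan_phase, gold_phase, silver_phase.
Via cyan_phase — items with X met-by cyan_phase: none.
Via gold_phase — items with X met-by gold_phase: none.
Via silver_phase — items with X met-by silver_phase: red_phase.
Union: red_phase.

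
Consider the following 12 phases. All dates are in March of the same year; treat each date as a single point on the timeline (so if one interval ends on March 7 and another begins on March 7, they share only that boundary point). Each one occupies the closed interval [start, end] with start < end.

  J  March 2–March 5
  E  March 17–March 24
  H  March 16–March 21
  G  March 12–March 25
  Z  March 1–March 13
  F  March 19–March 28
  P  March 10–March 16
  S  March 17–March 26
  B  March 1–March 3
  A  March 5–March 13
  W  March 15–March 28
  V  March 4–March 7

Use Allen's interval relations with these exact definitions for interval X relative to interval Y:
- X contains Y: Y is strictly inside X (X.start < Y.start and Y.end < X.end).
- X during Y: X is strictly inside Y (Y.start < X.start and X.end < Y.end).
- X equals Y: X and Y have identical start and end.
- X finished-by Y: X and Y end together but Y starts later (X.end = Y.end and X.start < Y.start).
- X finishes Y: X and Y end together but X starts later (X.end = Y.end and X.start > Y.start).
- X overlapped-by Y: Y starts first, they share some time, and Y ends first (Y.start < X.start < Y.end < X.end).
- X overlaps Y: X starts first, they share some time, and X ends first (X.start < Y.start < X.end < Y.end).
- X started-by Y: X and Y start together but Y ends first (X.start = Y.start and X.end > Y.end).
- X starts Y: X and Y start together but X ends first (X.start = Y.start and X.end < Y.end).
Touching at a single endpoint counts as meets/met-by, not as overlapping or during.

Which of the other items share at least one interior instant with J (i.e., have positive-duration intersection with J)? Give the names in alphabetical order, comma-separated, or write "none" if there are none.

Target J = [March 2, March 5].
A [March 5, March 13] → met-by → no.
B [March 1, March 3] → overlaps → yes.
E [March 17, March 24] → after → no.
F [March 19, March 28] → after → no.
G [March 12, March 25] → after → no.
H [March 16, March 21] → after → no.
P [March 10, March 16] → after → no.
S [March 17, March 26] → after → no.
V [March 4, March 7] → overlapped-by → yes.
W [March 15, March 28] → after → no.
Z [March 1, March 13] → contains → yes.
Result: B, V, Z.

B, V, Z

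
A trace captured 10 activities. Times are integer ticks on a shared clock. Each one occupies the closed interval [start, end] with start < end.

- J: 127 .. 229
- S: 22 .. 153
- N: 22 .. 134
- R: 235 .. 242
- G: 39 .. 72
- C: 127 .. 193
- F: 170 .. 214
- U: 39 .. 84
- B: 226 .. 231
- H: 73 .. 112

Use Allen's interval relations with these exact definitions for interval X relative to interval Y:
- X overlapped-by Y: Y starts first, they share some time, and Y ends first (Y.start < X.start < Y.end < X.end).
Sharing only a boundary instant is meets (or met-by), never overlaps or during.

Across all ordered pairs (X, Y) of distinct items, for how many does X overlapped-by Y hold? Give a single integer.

7

Checking all 90 ordered pairs for relation 'overlapped-by'; matching pairs in alphabetical order:
(B, J): B overlapped-by J ✓
(C, N): C overlapped-by N ✓
(C, S): C overlapped-by S ✓
(F, C): F overlapped-by C ✓
(H, U): H overlapped-by U ✓
(J, N): J overlapped-by N ✓
(J, S): J overlapped-by S ✓
Count: 7.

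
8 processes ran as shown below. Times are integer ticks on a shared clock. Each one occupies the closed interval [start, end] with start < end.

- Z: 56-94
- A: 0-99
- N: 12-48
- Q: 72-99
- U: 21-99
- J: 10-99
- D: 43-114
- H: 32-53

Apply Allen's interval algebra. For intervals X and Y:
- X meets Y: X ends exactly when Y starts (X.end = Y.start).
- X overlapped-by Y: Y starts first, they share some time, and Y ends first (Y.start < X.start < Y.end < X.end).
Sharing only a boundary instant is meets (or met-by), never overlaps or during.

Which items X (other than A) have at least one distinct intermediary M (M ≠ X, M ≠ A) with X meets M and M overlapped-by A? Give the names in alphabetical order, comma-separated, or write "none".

none

Target A = [0, 99].
Intermediaries M with M overlapped-by A: D.
Via D — items with X meets D: none.
Union: none.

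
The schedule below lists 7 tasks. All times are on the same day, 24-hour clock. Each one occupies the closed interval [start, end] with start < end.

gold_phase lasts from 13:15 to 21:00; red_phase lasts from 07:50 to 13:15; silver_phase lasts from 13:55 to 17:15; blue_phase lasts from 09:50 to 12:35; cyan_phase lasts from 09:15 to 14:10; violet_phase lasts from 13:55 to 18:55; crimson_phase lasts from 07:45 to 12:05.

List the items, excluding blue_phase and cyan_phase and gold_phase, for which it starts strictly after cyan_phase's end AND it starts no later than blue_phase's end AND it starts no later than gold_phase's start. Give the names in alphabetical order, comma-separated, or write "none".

none

Conditions: its start is strictly after cyan_phase's end (X.start > 14:10) AND its start is no later than blue_phase's end (X.start <= 12:35) AND its start is no later than gold_phase's start (X.start <= 13:15).
crimson_phase: start 07:45 > 14:10? ✗; start 07:45 <= 12:35? ✓; start 07:45 <= 13:15? ✓ → no.
red_phase: start 07:50 > 14:10? ✗; start 07:50 <= 12:35? ✓; start 07:50 <= 13:15? ✓ → no.
silver_phase: start 13:55 > 14:10? ✗; start 13:55 <= 12:35? ✗; start 13:55 <= 13:15? ✗ → no.
violet_phase: start 13:55 > 14:10? ✗; start 13:55 <= 12:35? ✗; start 13:55 <= 13:15? ✗ → no.
Result: none.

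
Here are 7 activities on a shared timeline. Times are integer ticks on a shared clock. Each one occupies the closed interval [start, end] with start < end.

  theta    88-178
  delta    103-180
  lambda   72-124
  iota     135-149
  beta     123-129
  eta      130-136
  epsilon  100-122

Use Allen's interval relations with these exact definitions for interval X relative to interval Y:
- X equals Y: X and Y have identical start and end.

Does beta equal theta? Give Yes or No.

beta = [123, 129], theta = [88, 178].
Actual relation of beta to theta: during.
Asked whether 'equals' holds → No.

No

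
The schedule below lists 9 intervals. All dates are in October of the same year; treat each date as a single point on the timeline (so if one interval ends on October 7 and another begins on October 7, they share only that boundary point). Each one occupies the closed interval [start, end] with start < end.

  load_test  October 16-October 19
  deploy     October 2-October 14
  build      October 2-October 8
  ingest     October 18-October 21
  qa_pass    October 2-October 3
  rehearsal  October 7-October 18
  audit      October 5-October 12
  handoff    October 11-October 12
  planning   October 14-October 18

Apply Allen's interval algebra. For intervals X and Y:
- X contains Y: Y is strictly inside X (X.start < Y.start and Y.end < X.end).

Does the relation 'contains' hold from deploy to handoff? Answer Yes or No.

deploy = [October 2, October 14], handoff = [October 11, October 12].
Actual relation of deploy to handoff: contains.
Asked whether 'contains' holds → Yes.

Yes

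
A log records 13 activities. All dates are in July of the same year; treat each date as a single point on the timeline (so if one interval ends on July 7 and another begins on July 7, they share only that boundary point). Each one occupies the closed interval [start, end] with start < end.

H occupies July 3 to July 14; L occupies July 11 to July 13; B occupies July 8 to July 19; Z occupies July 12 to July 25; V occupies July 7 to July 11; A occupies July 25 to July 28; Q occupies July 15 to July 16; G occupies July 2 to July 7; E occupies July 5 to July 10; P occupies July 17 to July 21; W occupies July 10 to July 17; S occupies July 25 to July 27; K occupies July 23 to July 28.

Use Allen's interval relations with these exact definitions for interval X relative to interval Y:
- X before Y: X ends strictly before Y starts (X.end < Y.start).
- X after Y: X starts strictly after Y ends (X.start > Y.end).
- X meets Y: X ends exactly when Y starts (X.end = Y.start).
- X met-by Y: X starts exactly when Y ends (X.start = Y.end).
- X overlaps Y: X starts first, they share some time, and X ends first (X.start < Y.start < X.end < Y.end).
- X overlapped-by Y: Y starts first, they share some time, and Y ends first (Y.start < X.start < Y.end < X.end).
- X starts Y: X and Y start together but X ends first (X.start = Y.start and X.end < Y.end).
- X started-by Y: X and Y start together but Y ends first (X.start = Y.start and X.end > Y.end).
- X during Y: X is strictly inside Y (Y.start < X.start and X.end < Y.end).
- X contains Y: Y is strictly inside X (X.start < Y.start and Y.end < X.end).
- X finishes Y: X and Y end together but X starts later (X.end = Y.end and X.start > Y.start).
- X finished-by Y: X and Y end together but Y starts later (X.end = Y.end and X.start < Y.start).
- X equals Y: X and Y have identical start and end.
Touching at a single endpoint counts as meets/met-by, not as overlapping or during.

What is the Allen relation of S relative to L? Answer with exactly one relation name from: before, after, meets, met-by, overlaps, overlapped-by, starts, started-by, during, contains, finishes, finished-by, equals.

after

S = [July 25, July 27]; L = [July 11, July 13].
Compare endpoints: S.start > L.start, S.start > L.end, S.end > L.start, S.end > L.end.
That pattern is 'after'.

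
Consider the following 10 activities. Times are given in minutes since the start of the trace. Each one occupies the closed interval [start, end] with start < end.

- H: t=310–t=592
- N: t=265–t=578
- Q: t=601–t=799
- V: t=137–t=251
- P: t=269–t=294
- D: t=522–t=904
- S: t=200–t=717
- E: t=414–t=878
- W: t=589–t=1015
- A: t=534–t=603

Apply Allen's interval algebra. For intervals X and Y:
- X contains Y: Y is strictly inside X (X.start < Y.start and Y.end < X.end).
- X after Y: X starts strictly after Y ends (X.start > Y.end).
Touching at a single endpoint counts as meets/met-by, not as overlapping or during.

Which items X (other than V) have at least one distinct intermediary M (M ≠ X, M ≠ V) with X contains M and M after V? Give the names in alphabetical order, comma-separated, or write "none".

Target V = [t=137, t=251].
Intermediaries M with M after V: A, D, E, H, N, P, Q, W.
Via A — items with X contains A: D, E, S.
Via D — items with X contains D: none.
Via E — items with X contains E: none.
Via H — items with X contains H: S.
Via N — items with X contains N: S.
Via P — items with X contains P: N, S.
Via Q — items with X contains Q: D, E, W.
Via W — items with X contains W: none.
Union: D, E, N, S, W.

D, E, N, S, W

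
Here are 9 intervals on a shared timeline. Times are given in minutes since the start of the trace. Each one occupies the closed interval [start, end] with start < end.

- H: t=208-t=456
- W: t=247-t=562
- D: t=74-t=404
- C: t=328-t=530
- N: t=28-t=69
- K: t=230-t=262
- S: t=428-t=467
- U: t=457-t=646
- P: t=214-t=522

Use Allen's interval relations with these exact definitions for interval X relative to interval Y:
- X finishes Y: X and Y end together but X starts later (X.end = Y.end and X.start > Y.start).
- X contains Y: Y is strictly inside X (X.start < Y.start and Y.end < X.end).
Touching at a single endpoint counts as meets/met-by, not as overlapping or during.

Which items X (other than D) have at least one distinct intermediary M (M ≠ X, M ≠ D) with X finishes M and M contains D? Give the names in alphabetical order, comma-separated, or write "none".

none

Target D = [t=74, t=404].
Intermediaries M with M contains D: none.
Union: none.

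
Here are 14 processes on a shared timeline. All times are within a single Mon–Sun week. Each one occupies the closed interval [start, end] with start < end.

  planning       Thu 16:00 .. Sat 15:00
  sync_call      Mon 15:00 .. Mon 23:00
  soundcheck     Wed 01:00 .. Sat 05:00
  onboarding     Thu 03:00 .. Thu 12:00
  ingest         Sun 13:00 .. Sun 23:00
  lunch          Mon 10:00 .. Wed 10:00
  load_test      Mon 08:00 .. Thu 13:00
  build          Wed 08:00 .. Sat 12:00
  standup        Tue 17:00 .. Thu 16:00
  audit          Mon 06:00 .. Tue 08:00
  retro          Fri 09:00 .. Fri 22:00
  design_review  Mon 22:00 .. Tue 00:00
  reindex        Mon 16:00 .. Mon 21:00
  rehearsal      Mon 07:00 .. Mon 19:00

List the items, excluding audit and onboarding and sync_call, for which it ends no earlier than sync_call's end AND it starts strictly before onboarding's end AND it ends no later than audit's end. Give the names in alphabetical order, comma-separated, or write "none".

Conditions: its end is no earlier than sync_call's end (X.end >= Mon 23:00) AND its start is strictly before onboarding's end (X.start < Thu 12:00) AND its end is no later than audit's end (X.end <= Tue 08:00).
build: end Sat 12:00 >= Mon 23:00? ✓; start Wed 08:00 < Thu 12:00? ✓; end Sat 12:00 <= Tue 08:00? ✗ → no.
design_review: end Tue 00:00 >= Mon 23:00? ✓; start Mon 22:00 < Thu 12:00? ✓; end Tue 00:00 <= Tue 08:00? ✓ → yes.
ingest: end Sun 23:00 >= Mon 23:00? ✓; start Sun 13:00 < Thu 12:00? ✗; end Sun 23:00 <= Tue 08:00? ✗ → no.
load_test: end Thu 13:00 >= Mon 23:00? ✓; start Mon 08:00 < Thu 12:00? ✓; end Thu 13:00 <= Tue 08:00? ✗ → no.
lunch: end Wed 10:00 >= Mon 23:00? ✓; start Mon 10:00 < Thu 12:00? ✓; end Wed 10:00 <= Tue 08:00? ✗ → no.
planning: end Sat 15:00 >= Mon 23:00? ✓; start Thu 16:00 < Thu 12:00? ✗; end Sat 15:00 <= Tue 08:00? ✗ → no.
rehearsal: end Mon 19:00 >= Mon 23:00? ✗; start Mon 07:00 < Thu 12:00? ✓; end Mon 19:00 <= Tue 08:00? ✓ → no.
reindex: end Mon 21:00 >= Mon 23:00? ✗; start Mon 16:00 < Thu 12:00? ✓; end Mon 21:00 <= Tue 08:00? ✓ → no.
retro: end Fri 22:00 >= Mon 23:00? ✓; start Fri 09:00 < Thu 12:00? ✗; end Fri 22:00 <= Tue 08:00? ✗ → no.
soundcheck: end Sat 05:00 >= Mon 23:00? ✓; start Wed 01:00 < Thu 12:00? ✓; end Sat 05:00 <= Tue 08:00? ✗ → no.
standup: end Thu 16:00 >= Mon 23:00? ✓; start Tue 17:00 < Thu 12:00? ✓; end Thu 16:00 <= Tue 08:00? ✗ → no.
Result: design_review.

design_review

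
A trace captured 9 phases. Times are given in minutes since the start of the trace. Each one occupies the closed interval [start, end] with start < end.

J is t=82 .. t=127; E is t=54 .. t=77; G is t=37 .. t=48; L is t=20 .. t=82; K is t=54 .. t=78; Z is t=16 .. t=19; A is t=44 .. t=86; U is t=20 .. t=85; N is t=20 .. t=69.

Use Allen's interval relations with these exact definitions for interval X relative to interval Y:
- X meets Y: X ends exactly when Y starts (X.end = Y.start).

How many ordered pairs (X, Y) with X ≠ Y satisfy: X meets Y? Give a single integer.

1

Checking all 72 ordered pairs for relation 'meets'; matching pairs in alphabetical order:
(L, J): L meets J ✓
Count: 1.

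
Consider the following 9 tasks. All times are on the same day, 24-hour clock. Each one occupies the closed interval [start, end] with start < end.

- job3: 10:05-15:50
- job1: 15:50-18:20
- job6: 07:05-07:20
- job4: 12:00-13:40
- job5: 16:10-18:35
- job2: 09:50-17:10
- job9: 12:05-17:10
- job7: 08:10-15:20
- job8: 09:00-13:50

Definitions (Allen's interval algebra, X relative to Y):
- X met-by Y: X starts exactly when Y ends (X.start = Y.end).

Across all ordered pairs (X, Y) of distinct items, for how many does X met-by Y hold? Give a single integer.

Checking all 72 ordered pairs for relation 'met-by'; matching pairs in alphabetical order:
(job1, job3): job1 met-by job3 ✓
Count: 1.

1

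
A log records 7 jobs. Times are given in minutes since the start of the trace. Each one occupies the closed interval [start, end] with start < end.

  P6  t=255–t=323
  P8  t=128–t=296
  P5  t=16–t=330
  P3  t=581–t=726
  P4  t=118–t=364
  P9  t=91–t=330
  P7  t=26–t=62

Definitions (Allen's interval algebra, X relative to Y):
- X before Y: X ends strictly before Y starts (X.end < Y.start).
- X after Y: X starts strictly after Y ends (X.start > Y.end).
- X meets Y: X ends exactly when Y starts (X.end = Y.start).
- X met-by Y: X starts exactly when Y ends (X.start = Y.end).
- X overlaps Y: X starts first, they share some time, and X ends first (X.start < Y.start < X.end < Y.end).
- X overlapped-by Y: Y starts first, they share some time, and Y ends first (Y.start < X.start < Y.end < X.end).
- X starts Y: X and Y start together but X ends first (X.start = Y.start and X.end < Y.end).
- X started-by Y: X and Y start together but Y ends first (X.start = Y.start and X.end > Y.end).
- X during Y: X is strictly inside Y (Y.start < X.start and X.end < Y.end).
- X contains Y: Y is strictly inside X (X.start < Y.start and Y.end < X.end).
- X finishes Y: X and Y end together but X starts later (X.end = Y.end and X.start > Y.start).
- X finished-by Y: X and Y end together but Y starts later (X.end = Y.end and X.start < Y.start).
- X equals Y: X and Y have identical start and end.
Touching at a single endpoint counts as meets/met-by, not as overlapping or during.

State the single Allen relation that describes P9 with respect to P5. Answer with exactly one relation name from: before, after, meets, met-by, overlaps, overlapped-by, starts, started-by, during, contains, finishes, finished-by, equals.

finishes

P9 = [t=91, t=330]; P5 = [t=16, t=330].
Compare endpoints: P9.start > P5.start, P9.start < P5.end, P9.end > P5.start, P9.end = P5.end.
That pattern is 'finishes'.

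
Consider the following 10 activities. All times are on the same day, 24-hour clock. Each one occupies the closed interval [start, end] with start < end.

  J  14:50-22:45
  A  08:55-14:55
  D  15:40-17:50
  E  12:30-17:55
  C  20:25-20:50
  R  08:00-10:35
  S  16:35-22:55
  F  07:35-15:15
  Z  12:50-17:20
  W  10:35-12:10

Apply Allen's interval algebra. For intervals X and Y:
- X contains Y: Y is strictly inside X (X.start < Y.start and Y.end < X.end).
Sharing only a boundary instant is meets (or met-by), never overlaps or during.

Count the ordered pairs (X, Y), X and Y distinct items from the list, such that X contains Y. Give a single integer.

Checking all 90 ordered pairs for relation 'contains'; matching pairs in alphabetical order:
(A, W): A contains W ✓
(E, D): E contains D ✓
(E, Z): E contains Z ✓
(F, A): F contains A ✓
(F, R): F contains R ✓
(F, W): F contains W ✓
(J, C): J contains C ✓
(J, D): J contains D ✓
(S, C): S contains C ✓
Count: 9.

9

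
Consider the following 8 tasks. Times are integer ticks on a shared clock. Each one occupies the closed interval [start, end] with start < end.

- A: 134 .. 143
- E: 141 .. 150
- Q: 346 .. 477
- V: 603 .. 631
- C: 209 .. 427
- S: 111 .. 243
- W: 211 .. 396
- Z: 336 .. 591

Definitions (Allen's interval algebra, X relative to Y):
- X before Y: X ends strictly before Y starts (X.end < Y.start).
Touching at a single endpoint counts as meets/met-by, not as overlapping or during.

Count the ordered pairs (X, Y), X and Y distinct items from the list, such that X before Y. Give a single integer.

Checking all 56 ordered pairs for relation 'before'; matching pairs in alphabetical order:
(A, C): A before C ✓
(A, Q): A before Q ✓
(A, V): A before V ✓
(A, W): A before W ✓
(A, Z): A before Z ✓
(C, V): C before V ✓
(E, C): E before C ✓
(E, Q): E before Q ✓
(E, V): E before V ✓
(E, W): E before W ✓
(E, Z): E before Z ✓
(Q, V): Q before V ✓
(S, Q): S before Q ✓
(S, V): S before V ✓
(S, Z): S before Z ✓
(W, V): W before V ✓
(Z, V): Z before V ✓
Count: 17.

17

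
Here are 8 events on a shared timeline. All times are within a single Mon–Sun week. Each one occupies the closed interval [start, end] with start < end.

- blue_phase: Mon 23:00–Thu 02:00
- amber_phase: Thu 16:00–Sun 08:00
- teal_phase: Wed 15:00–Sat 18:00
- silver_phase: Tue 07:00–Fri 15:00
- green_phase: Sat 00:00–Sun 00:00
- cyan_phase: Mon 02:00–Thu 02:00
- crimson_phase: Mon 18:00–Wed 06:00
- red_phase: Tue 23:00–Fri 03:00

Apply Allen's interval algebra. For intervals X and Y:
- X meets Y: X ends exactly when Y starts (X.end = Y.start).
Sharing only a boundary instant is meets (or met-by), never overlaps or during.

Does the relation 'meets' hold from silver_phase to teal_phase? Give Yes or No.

No

silver_phase = [Tue 07:00, Fri 15:00], teal_phase = [Wed 15:00, Sat 18:00].
Actual relation of silver_phase to teal_phase: overlaps.
Asked whether 'meets' holds → No.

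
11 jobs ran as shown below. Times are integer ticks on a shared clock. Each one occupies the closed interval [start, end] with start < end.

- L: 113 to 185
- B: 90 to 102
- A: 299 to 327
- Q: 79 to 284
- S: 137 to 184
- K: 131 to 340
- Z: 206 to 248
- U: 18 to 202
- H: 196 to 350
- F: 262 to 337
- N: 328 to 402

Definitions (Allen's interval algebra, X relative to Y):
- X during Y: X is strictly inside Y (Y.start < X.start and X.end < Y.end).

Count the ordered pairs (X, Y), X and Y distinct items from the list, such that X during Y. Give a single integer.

Checking all 110 ordered pairs for relation 'during'; matching pairs in alphabetical order:
(A, F): A during F ✓
(A, H): A during H ✓
(A, K): A during K ✓
(B, Q): B during Q ✓
(B, U): B during U ✓
(F, H): F during H ✓
(F, K): F during K ✓
(L, Q): L during Q ✓
(L, U): L during U ✓
(S, K): S during K ✓
(S, L): S during L ✓
(S, Q): S during Q ✓
(S, U): S during U ✓
(Z, H): Z during H ✓
(Z, K): Z during K ✓
(Z, Q): Z during Q ✓
Count: 16.

16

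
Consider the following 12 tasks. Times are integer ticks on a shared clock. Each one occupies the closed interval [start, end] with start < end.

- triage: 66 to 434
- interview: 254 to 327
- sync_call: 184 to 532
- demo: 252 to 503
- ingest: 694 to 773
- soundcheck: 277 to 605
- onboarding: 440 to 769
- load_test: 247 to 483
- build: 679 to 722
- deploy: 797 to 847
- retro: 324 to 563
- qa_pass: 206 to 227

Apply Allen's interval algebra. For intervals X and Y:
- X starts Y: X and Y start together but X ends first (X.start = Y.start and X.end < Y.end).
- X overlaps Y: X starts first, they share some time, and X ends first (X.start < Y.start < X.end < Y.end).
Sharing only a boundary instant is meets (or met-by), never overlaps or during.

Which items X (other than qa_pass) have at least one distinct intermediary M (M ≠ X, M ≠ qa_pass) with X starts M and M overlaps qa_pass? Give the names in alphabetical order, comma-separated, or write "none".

none

Target qa_pass = [206, 227].
Intermediaries M with M overlaps qa_pass: none.
Union: none.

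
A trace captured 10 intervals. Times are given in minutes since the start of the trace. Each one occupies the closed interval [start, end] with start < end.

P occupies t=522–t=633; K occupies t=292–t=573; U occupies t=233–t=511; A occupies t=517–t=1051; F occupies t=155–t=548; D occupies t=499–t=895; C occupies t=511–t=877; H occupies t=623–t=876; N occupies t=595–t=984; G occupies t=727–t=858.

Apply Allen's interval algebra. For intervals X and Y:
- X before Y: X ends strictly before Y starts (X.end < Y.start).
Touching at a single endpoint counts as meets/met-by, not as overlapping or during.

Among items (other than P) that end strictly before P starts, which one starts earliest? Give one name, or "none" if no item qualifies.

U

Target P = [t=522, t=633].
A [t=517, t=1051] → contains → excluded.
C [t=511, t=877] → contains → excluded.
D [t=499, t=895] → contains → excluded.
F [t=155, t=548] → overlaps → excluded.
G [t=727, t=858] → after → excluded.
H [t=623, t=876] → overlapped-by → excluded.
K [t=292, t=573] → overlaps → excluded.
N [t=595, t=984] → overlapped-by → excluded.
U [t=233, t=511] → before → candidate.
Among candidates, earliest start is t=233 → U.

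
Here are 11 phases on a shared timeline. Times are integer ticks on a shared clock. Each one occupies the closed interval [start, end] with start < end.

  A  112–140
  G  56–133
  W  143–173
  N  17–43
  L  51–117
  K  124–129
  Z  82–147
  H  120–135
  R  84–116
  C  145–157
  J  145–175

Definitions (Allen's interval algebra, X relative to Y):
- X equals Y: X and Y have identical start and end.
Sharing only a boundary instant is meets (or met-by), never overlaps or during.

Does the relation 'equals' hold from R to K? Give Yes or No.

R = [84, 116], K = [124, 129].
Actual relation of R to K: before.
Asked whether 'equals' holds → No.

No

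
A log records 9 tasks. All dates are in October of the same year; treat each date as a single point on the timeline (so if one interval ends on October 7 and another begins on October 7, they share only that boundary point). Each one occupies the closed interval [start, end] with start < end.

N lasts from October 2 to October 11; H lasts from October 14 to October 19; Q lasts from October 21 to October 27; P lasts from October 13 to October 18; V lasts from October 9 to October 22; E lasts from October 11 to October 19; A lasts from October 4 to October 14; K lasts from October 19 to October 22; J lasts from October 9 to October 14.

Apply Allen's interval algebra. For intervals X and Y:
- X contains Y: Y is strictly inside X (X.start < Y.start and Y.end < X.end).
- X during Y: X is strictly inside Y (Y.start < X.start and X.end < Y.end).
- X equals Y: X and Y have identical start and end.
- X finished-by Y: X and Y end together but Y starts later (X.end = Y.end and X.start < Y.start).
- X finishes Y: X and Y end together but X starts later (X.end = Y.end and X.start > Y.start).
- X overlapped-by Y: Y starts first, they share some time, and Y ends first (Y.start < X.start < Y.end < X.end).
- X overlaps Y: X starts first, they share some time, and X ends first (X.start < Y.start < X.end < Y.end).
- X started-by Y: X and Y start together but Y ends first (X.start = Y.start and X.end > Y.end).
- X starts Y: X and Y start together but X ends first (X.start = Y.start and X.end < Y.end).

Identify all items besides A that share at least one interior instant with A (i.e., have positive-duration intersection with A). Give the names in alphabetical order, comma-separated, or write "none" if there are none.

Target A = [October 4, October 14].
E [October 11, October 19] → overlapped-by → yes.
H [October 14, October 19] → met-by → no.
J [October 9, October 14] → finishes → yes.
K [October 19, October 22] → after → no.
N [October 2, October 11] → overlaps → yes.
P [October 13, October 18] → overlapped-by → yes.
Q [October 21, October 27] → after → no.
V [October 9, October 22] → overlapped-by → yes.
Result: E, J, N, P, V.

E, J, N, P, V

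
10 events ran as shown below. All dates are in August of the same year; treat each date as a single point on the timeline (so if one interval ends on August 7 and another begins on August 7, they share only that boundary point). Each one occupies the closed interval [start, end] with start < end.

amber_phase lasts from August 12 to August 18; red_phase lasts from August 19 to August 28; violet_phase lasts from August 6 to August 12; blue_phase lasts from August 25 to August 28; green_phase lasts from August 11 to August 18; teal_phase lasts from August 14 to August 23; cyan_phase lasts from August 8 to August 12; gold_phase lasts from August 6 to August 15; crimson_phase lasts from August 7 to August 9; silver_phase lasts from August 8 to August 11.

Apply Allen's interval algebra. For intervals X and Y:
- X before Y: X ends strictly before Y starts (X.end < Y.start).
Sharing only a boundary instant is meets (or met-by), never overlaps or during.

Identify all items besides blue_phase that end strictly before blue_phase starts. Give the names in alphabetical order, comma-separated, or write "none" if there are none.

Target blue_phase = [August 25, August 28].
amber_phase [August 12, August 18] → before → yes.
crimson_phase [August 7, August 9] → before → yes.
cyan_phase [August 8, August 12] → before → yes.
gold_phase [August 6, August 15] → before → yes.
green_phase [August 11, August 18] → before → yes.
red_phase [August 19, August 28] → finished-by → no.
silver_phase [August 8, August 11] → before → yes.
teal_phase [August 14, August 23] → before → yes.
violet_phase [August 6, August 12] → before → yes.
Result: amber_phase, crimson_phase, cyan_phase, gold_phase, green_phase, silver_phase, teal_phase, violet_phase.

amber_phase, crimson_phase, cyan_phase, gold_phase, green_phase, silver_phase, teal_phase, violet_phase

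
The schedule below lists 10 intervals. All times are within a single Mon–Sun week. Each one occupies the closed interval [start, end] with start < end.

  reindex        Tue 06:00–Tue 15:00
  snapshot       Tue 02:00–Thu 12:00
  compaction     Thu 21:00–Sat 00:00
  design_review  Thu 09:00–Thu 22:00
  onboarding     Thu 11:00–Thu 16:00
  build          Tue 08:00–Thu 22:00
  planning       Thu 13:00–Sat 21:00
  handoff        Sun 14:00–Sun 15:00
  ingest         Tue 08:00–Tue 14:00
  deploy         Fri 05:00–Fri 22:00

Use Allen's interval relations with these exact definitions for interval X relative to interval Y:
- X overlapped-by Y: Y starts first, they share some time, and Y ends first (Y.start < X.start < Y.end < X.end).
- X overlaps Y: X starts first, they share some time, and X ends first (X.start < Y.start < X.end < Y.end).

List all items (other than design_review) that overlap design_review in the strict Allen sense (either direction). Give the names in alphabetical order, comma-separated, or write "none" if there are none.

Target design_review = [Thu 09:00, Thu 22:00].
build [Tue 08:00, Thu 22:00] → finished-by → no.
compaction [Thu 21:00, Sat 00:00] → overlapped-by → yes.
deploy [Fri 05:00, Fri 22:00] → after → no.
handoff [Sun 14:00, Sun 15:00] → after → no.
ingest [Tue 08:00, Tue 14:00] → before → no.
onboarding [Thu 11:00, Thu 16:00] → during → no.
planning [Thu 13:00, Sat 21:00] → overlapped-by → yes.
reindex [Tue 06:00, Tue 15:00] → before → no.
snapshot [Tue 02:00, Thu 12:00] → overlaps → yes.
Result: compaction, planning, snapshot.

compaction, planning, snapshot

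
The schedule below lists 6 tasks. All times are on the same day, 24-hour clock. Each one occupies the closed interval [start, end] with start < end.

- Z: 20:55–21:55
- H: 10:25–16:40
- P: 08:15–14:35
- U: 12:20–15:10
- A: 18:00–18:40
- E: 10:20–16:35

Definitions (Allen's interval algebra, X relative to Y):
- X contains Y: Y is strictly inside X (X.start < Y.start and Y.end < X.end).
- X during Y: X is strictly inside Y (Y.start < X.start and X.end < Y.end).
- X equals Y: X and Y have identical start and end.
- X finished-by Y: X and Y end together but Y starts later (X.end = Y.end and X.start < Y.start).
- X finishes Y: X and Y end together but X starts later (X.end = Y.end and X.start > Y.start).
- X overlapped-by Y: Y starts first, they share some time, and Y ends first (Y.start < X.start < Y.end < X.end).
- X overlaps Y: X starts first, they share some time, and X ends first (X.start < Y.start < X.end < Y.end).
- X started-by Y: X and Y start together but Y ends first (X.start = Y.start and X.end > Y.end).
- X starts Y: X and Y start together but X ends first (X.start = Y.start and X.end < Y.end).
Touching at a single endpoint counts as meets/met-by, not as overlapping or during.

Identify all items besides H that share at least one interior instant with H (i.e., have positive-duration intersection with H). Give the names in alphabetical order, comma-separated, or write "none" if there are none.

E, P, U

Target H = [10:25, 16:40].
A [18:00, 18:40] → after → no.
E [10:20, 16:35] → overlaps → yes.
P [08:15, 14:35] → overlaps → yes.
U [12:20, 15:10] → during → yes.
Z [20:55, 21:55] → after → no.
Result: E, P, U.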